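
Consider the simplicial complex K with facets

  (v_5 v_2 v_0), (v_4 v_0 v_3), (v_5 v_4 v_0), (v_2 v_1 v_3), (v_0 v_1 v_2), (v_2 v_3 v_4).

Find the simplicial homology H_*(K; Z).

Fix the vertex order v_0 < v_1 < v_2 < v_3 < v_4 < v_5 and write every simplex with vertices in increasing order. Then dim K = 2 and the simplices of K are:

  0-simplices (6): [v_0], [v_1], [v_2], [v_3], [v_4], [v_5]
  1-simplices (12): [v_0,v_1], [v_0,v_2], [v_0,v_3], [v_0,v_4], [v_0,v_5], [v_1,v_2], [v_1,v_3], [v_2,v_3], [v_2,v_4], [v_2,v_5], [v_3,v_4], [v_4,v_5]
  2-simplices (6): [v_0,v_1,v_2], [v_0,v_2,v_5], [v_0,v_3,v_4], [v_0,v_4,v_5], [v_1,v_2,v_3], [v_2,v_3,v_4]

Hence C_0 ≅ Z^6, C_1 ≅ Z^12, C_2 ≅ Z^6.

∂_1: C_1 → C_0 is given by ∂[p,q] = [q] − [p]. For instance
  ∂[v_0,v_4] = [v_4] − [v_0].
As a 6×12 matrix over Z this has rank 5, with invariant factors (1,1,1,1,1).

∂_2: C_2 → C_1 acts by ∂[p,q,r] = [q,r] − [p,r] + [p,q]. For instance
  ∂[v_2,v_3,v_4] = [v_3,v_4] − [v_2,v_4] + [v_2,v_3],
  ∂[v_1,v_2,v_3] = [v_2,v_3] − [v_1,v_3] + [v_1,v_2].
This gives a 12×6 integer matrix of rank 6; reducing to Smith normal form yields diagonal entries (1,1,1,1,1,1).

Computing H_k = (kernel of ∂_k) / (image of ∂_{k+1}):

  H_0: rank C_0 − rank ∂_1 = 6 − 5 = 1, and the invariant factors of ∂_1 are all 1, so H_0 = Z.
  H_1: rank ker ∂_1 − rank ∂_2 = (12 − 5) − 6 = 1, and the invariant factors of ∂_2 are all 1, so H_1 = Z.
  H_2: rank ker ∂_2 − rank ∂_3 = (6 − 6) − 0 = 0, and there is no ∂_3, so H_2 = 0.

As a check, the Euler characteristic is 6 − 12 + 6 = 0, which agrees with 1 − 1 + 0 = 0.

H_0 = Z,  H_1 = Z,  H_2 = 0.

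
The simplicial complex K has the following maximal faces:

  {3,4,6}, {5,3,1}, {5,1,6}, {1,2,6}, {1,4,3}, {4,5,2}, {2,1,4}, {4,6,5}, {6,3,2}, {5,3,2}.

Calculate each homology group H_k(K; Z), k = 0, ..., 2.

Order the vertices as 1 < 2 < 3 < 4 < 5 < 6. Listing each simplex with vertices in this order, K has dimension 2 with simplices:

  0-simplices (6): [1], [2], [3], [4], [5], [6]
  1-simplices (15): [1,2], [1,3], [1,4], [1,5], [1,6], [2,3], [2,4], [2,5], [2,6], [3,4], [3,5], [3,6], [4,5], [4,6], [5,6]
  2-simplices (10): [1,2,4], [1,2,6], [1,3,4], [1,3,5], [1,5,6], [2,3,5], [2,3,6], [2,4,5], [3,4,6], [4,5,6]

giving chain groups C_0 ≅ Z^6, C_1 ≅ Z^15, C_2 ≅ Z^10.

∂_1: C_1 → C_0 is given by ∂[p,q] = [q] − [p]. For instance
  ∂[2,5] = [5] − [2].
As a 6×15 matrix over Z this has rank 5, with invariant factors (1,1,1,1,1).

Boundary ∂_2: C_2 → C_1 maps a triangle to the signed sum of its edges. For instance
  ∂[3,4,6] = [4,6] − [3,6] + [3,4],
  ∂[2,4,5] = [4,5] − [2,5] + [2,4].
As a 15×10 matrix over Z this has rank 10, with invariant factors (1,1,1,1,1,1,1,1,1,2).

Computing H_k = (kernel of ∂_k) / (image of ∂_{k+1}):

  H_0: rank C_0 − rank ∂_1 = 6 − 5 = 1, and the invariant factors of ∂_1 are all 1, so H_0 = Z.
  H_1: rank ker ∂_1 − rank ∂_2 = (15 − 5) − 10 = 0, and ∂_2 has invariant factor 2 > 1, so H_1 = Z/2Z.
  H_2: rank ker ∂_2 − rank ∂_3 = (10 − 10) − 0 = 0, and there is no ∂_3, so H_2 = 0.

(K is a triangulation of the real projective plane RP^2.)

H_0 = Z,  H_1 = Z/2Z,  H_2 = 0.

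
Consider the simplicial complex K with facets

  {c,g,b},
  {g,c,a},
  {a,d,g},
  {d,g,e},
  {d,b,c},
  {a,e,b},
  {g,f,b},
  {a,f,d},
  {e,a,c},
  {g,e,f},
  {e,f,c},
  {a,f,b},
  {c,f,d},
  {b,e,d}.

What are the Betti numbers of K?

Take the total order a < b < c < d < e < f < g on the vertex set. Then K (dimension 2) consists of the simplices:

  0-simplices (7): a, b, c, d, e, f, g
  1-simplices (21): ab, ac, ad, ae, af, ag, bc, bd, be, bf, bg, cd, ce, cf, cg, de, df, dg, ef, eg, fg
  2-simplices (14): abe, abf, ace, acg, adf, adg, bcd, bcg, bde, bfg, cdf, cef, deg, efg

Hence C_0 ≅ Z^7, C_1 ≅ Z^21, C_2 ≅ Z^14.

The boundary map ∂_1: C_1 → C_0 is given by ∂[p,q] = [q] − [p]. For instance
  ∂ab = b − a.
The 7×21 boundary matrix has rank 6 and Smith normal form diag(1,1,1,1,1,1).

∂_2: C_2 → C_1 acts by ∂[p,q,r] = [q,r] − [p,r] + [p,q]. For instance
  ∂bcg = cg − bg + bc,
  ∂abe = be − ae + ab.
This gives a 21×14 integer matrix of rank 13; reducing to Smith normal form yields diagonal entries (1,1,1,1,1,1,1,1,1,1,1,1,1).

Computing H_k = (kernel of ∂_k) / (image of ∂_{k+1}):

  H_0: rank C_0 − rank ∂_1 = 7 − 6 = 1, and the invariant factors of ∂_1 are all 1, so H_0 ≅ Z.
  H_1: rank ker ∂_1 − rank ∂_2 = (21 − 6) − 13 = 2, and the invariant factors of ∂_2 are all 1, so H_1 ≅ Z^2.
  H_2: rank ker ∂_2 − rank ∂_3 = (14 − 13) − 0 = 1, and there is no ∂_3, so H_2 ≅ Z.

As a check, the Euler characteristic is 7 − 21 + 14 = 0, which agrees with 1 − 2 + 1 = 0.

Hence the Betti numbers are b_0 = 1, b_1 = 2, b_2 = 1.

b_0 = 1, b_1 = 2, b_2 = 1.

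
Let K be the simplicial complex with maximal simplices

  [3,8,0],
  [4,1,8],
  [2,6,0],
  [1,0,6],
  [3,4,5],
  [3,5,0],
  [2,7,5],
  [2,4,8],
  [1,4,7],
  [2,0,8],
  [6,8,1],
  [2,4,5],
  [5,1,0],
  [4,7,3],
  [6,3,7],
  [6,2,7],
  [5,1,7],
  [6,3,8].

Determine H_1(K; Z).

Take the total order 0 < 1 < 2 < 3 < 4 < 5 < 6 < 7 < 8 on the vertex set. Then K (dimension 2) consists of the simplices:

  0-simplices (9): [0], [1], [2], [3], [4], [5], [6], [7], [8]
  1-simplices (27): (27 of them)
  2-simplices (18): [0,1,5], [0,1,6], [0,2,6], [0,2,8], [0,3,5], [0,3,8], [1,4,7], [1,4,8], [1,5,7], [1,6,8], [2,4,5], [2,4,8], [2,5,7], [2,6,7], [3,4,5], [3,4,7], [3,6,7], [3,6,8]

giving chain groups C_0 ≅ Z^9, C_1 ≅ Z^27, C_2 ≅ Z^18.

Boundary ∂_1: C_1 → C_0 is given by ∂[p,q] = [q] − [p]. For instance
  ∂[3,6] = [6] − [3].
The resulting 9×27 matrix has rank 8, and its Smith normal form has invariant factors (1,1,1,1,1,1,1,1).

∂_2: C_2 → C_1 sends each 2-simplex [p,q,r] to [q,r] − [p,r] + [p,q]. For instance
  ∂[0,3,8] = [3,8] − [0,8] + [0,3],
  ∂[1,4,7] = [4,7] − [1,7] + [1,4].
This gives a 27×18 integer matrix of rank 18; reducing to Smith normal form yields diagonal entries (1,1,1,1,1,1,1,1,1,1,1,1,1,1,1,1,1,2).

Reading off H_k = ker ∂_k / im ∂_{k+1}:

  H_1: rank ker ∂_1 − rank ∂_2 = (27 − 8) − 18 = 1, and ∂_2 has invariant factor 2 > 1, so H_1 = Z ⊕ Z/2.

H_1 ≅ Z ⊕ Z/2.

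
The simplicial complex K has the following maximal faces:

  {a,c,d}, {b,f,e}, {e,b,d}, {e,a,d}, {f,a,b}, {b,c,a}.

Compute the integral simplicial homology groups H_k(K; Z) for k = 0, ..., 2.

Order the vertices as a < b < c < d < e < f. Listing each simplex with vertices in this order, K has dimension 2 with simplices:

  0-simplices (6): a, b, c, d, e, f
  1-simplices (12): ab, ac, ad, ae, af, bc, bd, be, bf, cd, de, ef
  2-simplices (6): abc, abf, acd, ade, bde, bef

so the chain groups are C_0 ≅ Z^6, C_1 ≅ Z^12, C_2 ≅ Z^6.

∂_1: C_1 → C_0 is given by ∂[p,q] = [q] − [p]. For instance
  ∂de = e − d.
The resulting 6×12 matrix has rank 5, and its Smith normal form has invariant factors (1,1,1,1,1).

The boundary map ∂_2: C_2 → C_1 maps a triangle to the signed sum of its edges. For instance
  ∂ade = de − ae + ad,
  ∂acd = cd − ad + ac.
As a 12×6 matrix over Z this has rank 6, with invariant factors (1,1,1,1,1,1).

Reading off H_k = ker ∂_k / im ∂_{k+1}:

  H_0: rank C_0 − rank ∂_1 = 6 − 5 = 1, and the invariant factors of ∂_1 are all 1, so H_0 = Z.
  H_1: rank ker ∂_1 − rank ∂_2 = (12 − 5) − 6 = 1, and the invariant factors of ∂_2 are all 1, so H_1 = Z.
  H_2: rank ker ∂_2 − rank ∂_3 = (6 − 6) − 0 = 0, and there is no ∂_3, so H_2 = 0.

As a check, the Euler characteristic is 6 − 12 + 6 = 0, which agrees with 1 − 1 + 0 = 0.

H_0 = Z,  H_1 = Z,  H_2 = 0.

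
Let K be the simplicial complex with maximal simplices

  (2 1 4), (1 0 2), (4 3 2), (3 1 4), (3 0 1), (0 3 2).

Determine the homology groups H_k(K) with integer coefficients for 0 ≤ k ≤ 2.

H_0 ≅ Z,  H_1 = 0,  H_2 ≅ Z.

K has 5 vertices, 9 edges, 6 triangles.
rank ∂_0 = 0, rank ∂_1 = 4 ⇒ b_0 = 5 − 0 − 4 = 1; all invariant factors of ∂_1 are 1 so no torsion. So H_0 = Z.
rank ∂_1 = 4, rank ∂_2 = 5 ⇒ b_1 = 9 − 4 − 5 = 0; all invariant factors of ∂_2 are 1 so no torsion. So H_1 = 0.
rank ∂_2 = 5, rank ∂_3 = 0 ⇒ b_2 = 6 − 5 − 0 = 1. So H_2 = Z.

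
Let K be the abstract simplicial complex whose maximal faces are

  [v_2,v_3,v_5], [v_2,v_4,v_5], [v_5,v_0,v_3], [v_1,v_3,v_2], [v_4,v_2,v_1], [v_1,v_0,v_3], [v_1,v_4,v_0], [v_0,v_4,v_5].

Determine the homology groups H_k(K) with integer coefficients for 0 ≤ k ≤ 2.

H_0 ≅ Z,  H_1 = 0,  H_2 ≅ Z.

Order the vertices as v_0 < v_1 < v_2 < v_3 < v_4 < v_5. Listing each simplex with vertices in this order, K has dimension 2 with simplices:

  0-simplices (6): [v_0], [v_1], [v_2], [v_3], [v_4], [v_5]
  1-simplices (12): [v_0,v_1], [v_0,v_3], [v_0,v_4], [v_0,v_5], [v_1,v_2], [v_1,v_3], [v_1,v_4], [v_2,v_3], [v_2,v_4], [v_2,v_5], [v_3,v_5], [v_4,v_5]
  2-simplices (8): [v_0,v_1,v_3], [v_0,v_1,v_4], [v_0,v_3,v_5], [v_0,v_4,v_5], [v_1,v_2,v_3], [v_1,v_2,v_4], [v_2,v_3,v_5], [v_2,v_4,v_5]

giving chain groups C_0 ≅ Z^6, C_1 ≅ Z^12, C_2 ≅ Z^8.

Boundary ∂_1: C_1 → C_0 sends each edge [p,q] (with p < q) to q − p. For instance
  ∂[v_1,v_2] = [v_2] − [v_1].
The resulting 6×12 matrix has rank 5, and its Smith normal form has invariant factors (1,1,1,1,1).

∂_2: C_2 → C_1 maps a triangle to the signed sum of its edges. For instance
  ∂[v_0,v_1,v_4] = [v_1,v_4] − [v_0,v_4] + [v_0,v_1],
  ∂[v_2,v_3,v_5] = [v_3,v_5] − [v_2,v_5] + [v_2,v_3].
The resulting 12×8 matrix has rank 7, and its Smith normal form has invariant factors (1,1,1,1,1,1,1).

Now H_k = ker ∂_k / im ∂_{k+1}, so:

  H_0: rank C_0 − rank ∂_1 = 6 − 5 = 1, and the invariant factors of ∂_1 are all 1, so H_0 = Z.
  H_1: rank ker ∂_1 − rank ∂_2 = (12 − 5) − 7 = 0, and the invariant factors of ∂_2 are all 1, so H_1 = 0.
  H_2: rank ker ∂_2 − rank ∂_3 = (8 − 7) − 0 = 1, and there is no ∂_3, so H_2 = Z.

(K is a triangulation of the 2-sphere S^2.)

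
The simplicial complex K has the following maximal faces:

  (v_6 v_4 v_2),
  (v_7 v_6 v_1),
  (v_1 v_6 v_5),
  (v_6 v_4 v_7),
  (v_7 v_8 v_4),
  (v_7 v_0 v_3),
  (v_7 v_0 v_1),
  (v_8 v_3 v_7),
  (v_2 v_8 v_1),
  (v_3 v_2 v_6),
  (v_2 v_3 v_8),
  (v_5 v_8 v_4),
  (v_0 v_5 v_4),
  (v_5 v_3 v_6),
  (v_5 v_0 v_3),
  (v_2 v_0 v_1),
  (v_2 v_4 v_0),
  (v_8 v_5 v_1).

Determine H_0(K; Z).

H_0 ≅ Z.

Fix the vertex order v_0 < v_1 < v_2 < v_3 < v_4 < v_5 < v_6 < v_7 < v_8 and write every simplex with vertices in increasing order. Then dim K = 2 and the simplices of K are:

  0-simplices (9): [v_0], [v_1], [v_2], [v_3], [v_4], [v_5], [v_6], [v_7], [v_8]
  1-simplices (27): (27 of them)
  2-simplices (18): (18 of them)

Hence C_0 ≅ Z^9, C_1 ≅ Z^27, C_2 ≅ Z^18.

Boundary ∂_1: C_1 → C_0 sends each edge [p,q] (with p < q) to q − p.
This gives a 9×27 integer matrix of rank 8; reducing to Smith normal form yields diagonal entries (1,1,1,1,1,1,1,1).

Boundary ∂_2: C_2 → C_1 maps a triangle to the signed sum of its edges. For instance
  ∂[v_1,v_5,v_6] = [v_5,v_6] − [v_1,v_6] + [v_1,v_5],
  ∂[v_4,v_7,v_8] = [v_7,v_8] − [v_4,v_8] + [v_4,v_7].
As a 27×18 matrix over Z this has rank 17, with invariant factors (1,1,1,1,1,1,1,1,1,1,1,1,1,1,1,1,1).

Reading off H_k = ker ∂_k / im ∂_{k+1}:

  H_0: rank C_0 − rank ∂_1 = 9 − 8 = 1, and the invariant factors of ∂_1 are all 1, so H_0 ≅ Z.

(K is a triangulation of the torus T^2.)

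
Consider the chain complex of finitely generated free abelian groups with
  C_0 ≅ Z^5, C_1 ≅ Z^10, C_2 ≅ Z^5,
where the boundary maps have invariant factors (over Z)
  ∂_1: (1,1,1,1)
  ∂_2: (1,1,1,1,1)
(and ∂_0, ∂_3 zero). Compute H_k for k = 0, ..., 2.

H_0: b_0 = 5 − 0 − 4 = 1; torsion from ∂_1 factors > 1: none. So H_0 ≅ Z.
H_1: b_1 = 10 − 4 − 5 = 1; torsion from ∂_2 factors > 1: none. So H_1 ≅ Z.
H_2: b_2 = 5 − 5 − 0 = 0; torsion from ∂_3 factors > 1: none. So H_2 ≅ 0.

H_0 ≅ Z,  H_1 ≅ Z,  H_2 = 0.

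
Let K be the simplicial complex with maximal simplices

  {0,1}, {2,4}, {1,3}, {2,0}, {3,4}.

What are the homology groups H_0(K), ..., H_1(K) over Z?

H_0 = Z,  H_1 = Z.

Fix the vertex order 0 < 1 < 2 < 3 < 4 and write every simplex with vertices in increasing order. Then dim K = 1 and the simplices of K are:

  0-simplices (5): [0], [1], [2], [3], [4]
  1-simplices (5): [0,1], [0,2], [1,3], [2,4], [3,4]

giving chain groups C_0 ≅ Z^5, C_1 ≅ Z^5.

The boundary map ∂_1: C_1 → C_0 maps an edge to its endpoints' difference, ∂[p,q] = q − p. For instance
  ∂[0,1] = [1] − [0].
This gives a 5×5 integer matrix of rank 4; reducing to Smith normal form yields diagonal entries (1,1,1,1).

Computing H_k = (kernel of ∂_k) / (image of ∂_{k+1}):

  H_0: rank C_0 − rank ∂_1 = 5 − 4 = 1, and the invariant factors of ∂_1 are all 1, so H_0 = Z.
  H_1: rank ker ∂_1 − rank ∂_2 = (5 − 4) − 0 = 1, and there is no ∂_2, so H_1 = Z.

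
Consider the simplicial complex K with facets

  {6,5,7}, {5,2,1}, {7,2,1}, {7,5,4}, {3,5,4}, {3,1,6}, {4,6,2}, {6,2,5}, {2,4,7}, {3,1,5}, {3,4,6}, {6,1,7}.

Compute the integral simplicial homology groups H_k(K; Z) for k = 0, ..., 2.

H_0 ≅ Z,  H_1 ≅ Z_2,  H_2 = 0.

Fix the vertex order 1 < 2 < 3 < 4 < 5 < 6 < 7 and write every simplex with vertices in increasing order. Then dim K = 2 and the simplices of K are:

  0-simplices (7): [1], [2], [3], [4], [5], [6], [7]
  1-simplices (18): [1,2], [1,3], [1,5], [1,6], [1,7], [2,4], [2,5], [2,6], [2,7], [3,4], [3,5], [3,6], [4,5], [4,6], [4,7], [5,6], [5,7], [6,7]
  2-simplices (12): [1,2,5], [1,2,7], [1,3,5], [1,3,6], [1,6,7], [2,4,6], [2,4,7], [2,5,6], [3,4,5], [3,4,6], [4,5,7], [5,6,7]

so the chain groups are C_0 ≅ Z^7, C_1 ≅ Z^18, C_2 ≅ Z^12.

The boundary map ∂_1: C_1 → C_0 sends each edge [p,q] (with p < q) to q − p.
As a 7×18 matrix over Z this has rank 6, with invariant factors (1,1,1,1,1,1).

Boundary ∂_2: C_2 → C_1 maps a triangle to the signed sum of its edges. For instance
  ∂[2,5,6] = [5,6] − [2,6] + [2,5],
  ∂[2,4,6] = [4,6] − [2,6] + [2,4].
The 18×12 boundary matrix has rank 12 and Smith normal form diag(1,1,1,1,1,1,1,1,1,1,1,2).

From H_k ≅ ker(∂_k) / im(∂_{k+1}) we obtain:

  H_0: rank C_0 − rank ∂_1 = 7 − 6 = 1, and the invariant factors of ∂_1 are all 1, so H_0 ≅ Z.
  H_1: rank ker ∂_1 − rank ∂_2 = (18 − 6) − 12 = 0, and ∂_2 has invariant factor 2 > 1, so H_1 ≅ Z_2.
  H_2: rank ker ∂_2 − rank ∂_3 = (12 − 12) − 0 = 0, and there is no ∂_3, so H_2 ≅ 0.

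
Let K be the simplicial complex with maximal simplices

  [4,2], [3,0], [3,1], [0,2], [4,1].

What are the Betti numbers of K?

Fix the vertex order 0 < 1 < 2 < 3 < 4 and write every simplex with vertices in increasing order. Then dim K = 1 and the simplices of K are:

  0-simplices (5): [0], [1], [2], [3], [4]
  1-simplices (5): [0,2], [0,3], [1,3], [1,4], [2,4]

so the chain groups are C_0 ≅ Z^5, C_1 ≅ Z^5.

Boundary ∂_1: C_1 → C_0 is given by ∂[p,q] = [q] − [p]. For instance
  ∂[0,3] = [3] − [0].
The 5×5 boundary matrix has rank 4 and Smith normal form diag(1,1,1,1).

Reading off H_k = ker ∂_k / im ∂_{k+1}:

  H_0: rank C_0 − rank ∂_1 = 5 − 4 = 1, and the invariant factors of ∂_1 are all 1, so H_0 = Z.
  H_1: rank ker ∂_1 − rank ∂_2 = (5 − 4) − 0 = 1, and there is no ∂_2, so H_1 = Z.

(K is a triangulation of the circle S^1.)

Hence the Betti numbers are b_0 = 1, b_1 = 1.

b_0 = 1, b_1 = 1.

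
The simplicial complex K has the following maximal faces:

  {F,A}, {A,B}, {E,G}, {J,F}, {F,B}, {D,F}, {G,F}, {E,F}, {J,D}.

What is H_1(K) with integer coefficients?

Order the vertices as A < B < D < E < F < G < J. Listing each simplex with vertices in this order, K has dimension 1 with simplices:

  0-simplices (7): A, B, D, E, F, G, J
  1-simplices (9): AB, AF, BF, DF, DJ, EF, EG, FG, FJ

Hence C_0 ≅ Z^7, C_1 ≅ Z^9.

The boundary map ∂_1: C_1 → C_0 is given by ∂[p,q] = [q] − [p]. For instance
  ∂EF = F − E.
This gives a 7×9 integer matrix of rank 6; reducing to Smith normal form yields diagonal entries (1,1,1,1,1,1).

Reading off H_k = ker ∂_k / im ∂_{k+1}:

  H_1: rank ker ∂_1 − rank ∂_2 = (9 − 6) − 0 = 3, and there is no ∂_2, so H_1 = Z^3.

H_1 ≅ Z^3.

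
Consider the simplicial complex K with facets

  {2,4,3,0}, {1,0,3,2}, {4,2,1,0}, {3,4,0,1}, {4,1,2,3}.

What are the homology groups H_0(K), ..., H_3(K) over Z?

Fix the vertex order 0 < 1 < 2 < 3 < 4 and write every simplex with vertices in increasing order. Then dim K = 3 and the simplices of K are:

  0-simplices (5): [0], [1], [2], [3], [4]
  1-simplices (10): [0,1], [0,2], [0,3], [0,4], [1,2], [1,3], [1,4], [2,3], [2,4], [3,4]
  2-simplices (10): [0,1,2], [0,1,3], [0,1,4], [0,2,3], [0,2,4], [0,3,4], [1,2,3], [1,2,4], [1,3,4], [2,3,4]
  3-simplices (5): [0,1,2,3], [0,1,2,4], [0,1,3,4], [0,2,3,4], [1,2,3,4]

so the chain groups are C_0 ≅ Z^5, C_1 ≅ Z^10, C_2 ≅ Z^10, C_3 ≅ Z^5.

The boundary map ∂_1: C_1 → C_0 sends each edge [p,q] (with p < q) to q − p. For instance
  ∂[2,3] = [3] − [2].
The resulting 5×10 matrix has rank 4, and its Smith normal form has invariant factors (1,1,1,1).

∂_2: C_2 → C_1 acts by ∂[p,q,r] = [q,r] − [p,r] + [p,q]. For instance
  ∂[1,2,3] = [2,3] − [1,3] + [1,2],
  ∂[0,2,4] = [2,4] − [0,4] + [0,2].
The resulting 10×10 matrix has rank 6, and its Smith normal form has invariant factors (1,1,1,1,1,1).

The boundary map ∂_3: C_3 → C_2 sends each 3-simplex σ to the alternating sum Σ_i (−1)^i (σ with its i-th vertex removed). For instance
  ∂[1,2,3,4] = [2,3,4] − [1,3,4] + [1,2,4] − [1,2,3],
  ∂[0,1,3,4] = [1,3,4] − [0,3,4] + [0,1,4] − [0,1,3].
The resulting 10×5 matrix has rank 4, and its Smith normal form has invariant factors (1,1,1,1).

Computing H_k = (kernel of ∂_k) / (image of ∂_{k+1}):

  H_0: rank C_0 − rank ∂_1 = 5 − 4 = 1, and the invariant factors of ∂_1 are all 1, so H_0 ≅ Z.
  H_1: rank ker ∂_1 − rank ∂_2 = (10 − 4) − 6 = 0, and the invariant factors of ∂_2 are all 1, so H_1 ≅ 0.
  H_2: rank ker ∂_2 − rank ∂_3 = (10 − 6) − 4 = 0, and the invariant factors of ∂_3 are all 1, so H_2 ≅ 0.
  H_3: rank ker ∂_3 − rank ∂_4 = (5 − 4) − 0 = 1, and there is no ∂_4, so H_3 ≅ Z.

H_0 = Z,  H_1 = 0,  H_2 = 0,  H_3 = Z.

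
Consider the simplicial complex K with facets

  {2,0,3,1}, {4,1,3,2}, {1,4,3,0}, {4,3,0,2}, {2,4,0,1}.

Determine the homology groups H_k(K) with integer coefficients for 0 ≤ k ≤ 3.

We work with the vertex ordering 0 < 1 < 2 < 3 < 4. The simplices of K, each written with vertices in increasing order, are:

  0-simplices (5): [0], [1], [2], [3], [4]
  1-simplices (10): [0,1], [0,2], [0,3], [0,4], [1,2], [1,3], [1,4], [2,3], [2,4], [3,4]
  2-simplices (10): [0,1,2], [0,1,3], [0,1,4], [0,2,3], [0,2,4], [0,3,4], [1,2,3], [1,2,4], [1,3,4], [2,3,4]
  3-simplices (5): [0,1,2,3], [0,1,2,4], [0,1,3,4], [0,2,3,4], [1,2,3,4]

so the chain groups are C_0 ≅ Z^5, C_1 ≅ Z^10, C_2 ≅ Z^10, C_3 ≅ Z^5.

The boundary map ∂_1: C_1 → C_0 maps an edge to its endpoints' difference, ∂[p,q] = q − p.
The resulting 5×10 matrix has rank 4, and its Smith normal form has invariant factors (1,1,1,1).

Boundary ∂_2: C_2 → C_1 sends each 2-simplex [p,q,r] to [q,r] − [p,r] + [p,q]. For instance
  ∂[1,2,3] = [2,3] − [1,3] + [1,2],
  ∂[0,1,4] = [1,4] − [0,4] + [0,1].
This gives a 10×10 integer matrix of rank 6; reducing to Smith normal form yields diagonal entries (1,1,1,1,1,1).

∂_3: C_3 → C_2 sends each 3-simplex σ to the alternating sum Σ_i (−1)^i (σ with its i-th vertex removed). For instance
  ∂[0,1,2,4] = [1,2,4] − [0,2,4] + [0,1,4] − [0,1,2],
  ∂[0,1,3,4] = [1,3,4] − [0,3,4] + [0,1,4] − [0,1,3].
As a 10×5 matrix over Z this has rank 4, with invariant factors (1,1,1,1).

Now H_k = ker ∂_k / im ∂_{k+1}, so:

  H_0: rank C_0 − rank ∂_1 = 5 − 4 = 1, and the invariant factors of ∂_1 are all 1, so H_0 ≅ Z.
  H_1: rank ker ∂_1 − rank ∂_2 = (10 − 4) − 6 = 0, and the invariant factors of ∂_2 are all 1, so H_1 ≅ 0.
  H_2: rank ker ∂_2 − rank ∂_3 = (10 − 6) − 4 = 0, and the invariant factors of ∂_3 are all 1, so H_2 ≅ 0.
  H_3: rank ker ∂_3 − rank ∂_4 = (5 − 4) − 0 = 1, and there is no ∂_4, so H_3 ≅ Z.

As a check, the Euler characteristic is 5 − 10 + 10 − 5 = 0, which agrees with 1 − 0 + 0 − 1 = 0.

H_0 ≅ Z,  H_1 = 0,  H_2 = 0,  H_3 ≅ Z.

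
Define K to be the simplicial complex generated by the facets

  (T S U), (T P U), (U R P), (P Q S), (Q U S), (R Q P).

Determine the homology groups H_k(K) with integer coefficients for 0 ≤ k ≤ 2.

We work with the vertex ordering P < Q < R < S < T < U. The simplices of K, each written with vertices in increasing order, are:

  0-simplices (6): P, Q, R, S, T, U
  1-simplices (12): PQ, PR, PS, PT, PU, QR, QS, QU, RU, ST, SU, TU
  2-simplices (6): PQR, PQS, PRU, PTU, QSU, STU

Hence C_0 ≅ Z^6, C_1 ≅ Z^12, C_2 ≅ Z^6.

The boundary map ∂_1: C_1 → C_0 maps an edge to its endpoints' difference, ∂[p,q] = q − p. For instance
  ∂PT = T − P.
The resulting 6×12 matrix has rank 5, and its Smith normal form has invariant factors (1,1,1,1,1).

∂_2: C_2 → C_1 sends each 2-simplex [p,q,r] to [q,r] − [p,r] + [p,q]. For instance
  ∂PTU = TU − PU + PT,
  ∂PRU = RU − PU + PR.
The 12×6 boundary matrix has rank 6 and Smith normal form diag(1,1,1,1,1,1).

Now H_k = ker ∂_k / im ∂_{k+1}, so:

  H_0: rank C_0 − rank ∂_1 = 6 − 5 = 1, and the invariant factors of ∂_1 are all 1, so H_0 ≅ Z.
  H_1: rank ker ∂_1 − rank ∂_2 = (12 − 5) − 6 = 1, and the invariant factors of ∂_2 are all 1, so H_1 ≅ Z.
  H_2: rank ker ∂_2 − rank ∂_3 = (6 − 6) − 0 = 0, and there is no ∂_3, so H_2 ≅ 0.

H_0 ≅ Z,  H_1 ≅ Z,  H_2 = 0.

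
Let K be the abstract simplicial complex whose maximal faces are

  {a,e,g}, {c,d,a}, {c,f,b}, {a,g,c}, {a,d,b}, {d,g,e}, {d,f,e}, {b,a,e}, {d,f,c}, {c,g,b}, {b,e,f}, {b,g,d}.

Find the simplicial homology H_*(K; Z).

Fix the vertex order a < b < c < d < e < f < g and write every simplex with vertices in increasing order. Then dim K = 2 and the simplices of K are:

  0-simplices (7): a, b, c, d, e, f, g
  1-simplices (18): ab, ac, ad, ae, ag, bc, bd, be, bf, bg, cd, cf, cg, de, df, dg, ef, eg
  2-simplices (12): abd, abe, acd, acg, aeg, bcf, bcg, bdg, bef, cdf, def, deg

giving chain groups C_0 ≅ Z^7, C_1 ≅ Z^18, C_2 ≅ Z^12.

∂_1: C_1 → C_0 is given by ∂[p,q] = [q] − [p]. For instance
  ∂ac = c − a.
This gives a 7×18 integer matrix of rank 6; reducing to Smith normal form yields diagonal entries (1,1,1,1,1,1).

The boundary map ∂_2: C_2 → C_1 maps a triangle to the signed sum of its edges. For instance
  ∂deg = eg − dg + de,
  ∂bef = ef − bf + be.
The 18×12 boundary matrix has rank 12 and Smith normal form diag(1,1,1,1,1,1,1,1,1,1,1,2).

From H_k ≅ ker(∂_k) / im(∂_{k+1}) we obtain:

  H_0: rank C_0 − rank ∂_1 = 7 − 6 = 1, and the invariant factors of ∂_1 are all 1, so H_0 ≅ Z.
  H_1: rank ker ∂_1 − rank ∂_2 = (18 − 6) − 12 = 0, and ∂_2 has invariant factor 2 > 1, so H_1 ≅ Z/2.
  H_2: rank ker ∂_2 − rank ∂_3 = (12 − 12) − 0 = 0, and there is no ∂_3, so H_2 ≅ 0.

(K is a triangulation of the real projective plane RP^2.)

H_0 ≅ Z,  H_1 ≅ Z/2,  H_2 = 0.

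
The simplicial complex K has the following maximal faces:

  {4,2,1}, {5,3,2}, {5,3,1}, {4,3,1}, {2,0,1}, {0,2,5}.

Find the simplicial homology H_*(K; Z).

K has 6 vertices, 12 edges, 6 triangles.
rank ∂_0 = 0, rank ∂_1 = 5 ⇒ b_0 = 6 − 0 − 5 = 1; all invariant factors of ∂_1 are 1 so no torsion. So H_0 = Z.
rank ∂_1 = 5, rank ∂_2 = 6 ⇒ b_1 = 12 − 5 − 6 = 1; all invariant factors of ∂_2 are 1 so no torsion. So H_1 = Z.
rank ∂_2 = 6, rank ∂_3 = 0 ⇒ b_2 = 6 − 6 − 0 = 0. So H_2 = 0.

H_0 ≅ Z,  H_1 ≅ Z,  H_2 = 0.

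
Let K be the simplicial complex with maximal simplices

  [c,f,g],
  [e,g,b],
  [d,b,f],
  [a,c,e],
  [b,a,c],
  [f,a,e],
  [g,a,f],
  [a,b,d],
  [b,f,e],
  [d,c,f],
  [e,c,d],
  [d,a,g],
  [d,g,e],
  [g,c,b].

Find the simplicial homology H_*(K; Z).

H_0 ≅ Z,  H_1 ≅ Z^2,  H_2 ≅ Z.

Order the vertices as a < b < c < d < e < f < g. Listing each simplex with vertices in this order, K has dimension 2 with simplices:

  0-simplices (7): a, b, c, d, e, f, g
  1-simplices (21): ab, ac, ad, ae, af, ag, bc, bd, be, bf, bg, cd, ce, cf, cg, de, df, dg, ef, eg, fg
  2-simplices (14): abc, abd, ace, adg, aef, afg, bcg, bdf, bef, beg, cde, cdf, cfg, deg

so the chain groups are C_0 ≅ Z^7, C_1 ≅ Z^21, C_2 ≅ Z^14.

∂_1: C_1 → C_0 maps an edge to its endpoints' difference, ∂[p,q] = q − p. For instance
  ∂de = e − d.
The resulting 7×21 matrix has rank 6, and its Smith normal form has invariant factors (1,1,1,1,1,1).

Boundary ∂_2: C_2 → C_1 maps a triangle to the signed sum of its edges. For instance
  ∂abc = bc − ac + ab,
  ∂adg = dg − ag + ad.
The 21×14 boundary matrix has rank 13 and Smith normal form diag(1,1,1,1,1,1,1,1,1,1,1,1,1).

Reading off H_k = ker ∂_k / im ∂_{k+1}:

  H_0: rank C_0 − rank ∂_1 = 7 − 6 = 1, and the invariant factors of ∂_1 are all 1, so H_0 ≅ Z.
  H_1: rank ker ∂_1 − rank ∂_2 = (21 − 6) − 13 = 2, and the invariant factors of ∂_2 are all 1, so H_1 ≅ Z^2.
  H_2: rank ker ∂_2 − rank ∂_3 = (14 − 13) − 0 = 1, and there is no ∂_3, so H_2 ≅ Z.

(K is a triangulation of the torus T^2.)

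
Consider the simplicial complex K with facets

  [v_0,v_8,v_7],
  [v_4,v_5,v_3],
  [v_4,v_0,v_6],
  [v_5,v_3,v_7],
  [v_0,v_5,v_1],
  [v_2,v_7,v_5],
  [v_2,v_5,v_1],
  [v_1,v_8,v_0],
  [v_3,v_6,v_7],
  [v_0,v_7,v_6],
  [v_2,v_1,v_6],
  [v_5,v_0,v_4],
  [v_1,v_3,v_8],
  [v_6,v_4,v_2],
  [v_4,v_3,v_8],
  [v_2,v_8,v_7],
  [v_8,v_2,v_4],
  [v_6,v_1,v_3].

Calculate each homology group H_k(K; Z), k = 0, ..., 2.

Take the total order v_0 < v_1 < v_2 < v_3 < v_4 < v_5 < v_6 < v_7 < v_8 on the vertex set. Then K (dimension 2) consists of the simplices:

  0-simplices (9): [v_0], [v_1], [v_2], [v_3], [v_4], [v_5], [v_6], [v_7], [v_8]
  1-simplices (27): (27 of them)
  2-simplices (18): (18 of them)

Hence C_0 ≅ Z^9, C_1 ≅ Z^27, C_2 ≅ Z^18.

Boundary ∂_1: C_1 → C_0 sends each edge [p,q] (with p < q) to q − p.
As a 9×27 matrix over Z this has rank 8, with invariant factors (1,1,1,1,1,1,1,1).

Boundary ∂_2: C_2 → C_1 sends each 2-simplex [p,q,r] to [q,r] − [p,r] + [p,q]. For instance
  ∂[v_0,v_4,v_5] = [v_4,v_5] − [v_0,v_5] + [v_0,v_4],
  ∂[v_1,v_2,v_5] = [v_2,v_5] − [v_1,v_5] + [v_1,v_2].
The 27×18 boundary matrix has rank 17 and Smith normal form diag(1,1,1,1,1,1,1,1,1,1,1,1,1,1,1,1,1).

Computing H_k = (kernel of ∂_k) / (image of ∂_{k+1}):

  H_0: rank C_0 − rank ∂_1 = 9 − 8 = 1, and the invariant factors of ∂_1 are all 1, so H_0 = Z.
  H_1: rank ker ∂_1 − rank ∂_2 = (27 − 8) − 17 = 2, and the invariant factors of ∂_2 are all 1, so H_1 = Z^2.
  H_2: rank ker ∂_2 − rank ∂_3 = (18 − 17) − 0 = 1, and there is no ∂_3, so H_2 = Z.

H_0 = Z,  H_1 = Z^2,  H_2 = Z.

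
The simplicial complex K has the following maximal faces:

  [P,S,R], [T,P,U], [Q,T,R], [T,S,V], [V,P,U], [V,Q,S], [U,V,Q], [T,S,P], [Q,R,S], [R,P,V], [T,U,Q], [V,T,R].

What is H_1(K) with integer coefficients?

Take the total order P < Q < R < S < T < U < V on the vertex set. Then K (dimension 2) consists of the simplices:

  0-simplices (7): P, Q, R, S, T, U, V
  1-simplices (18): PR, PS, PT, PU, PV, QR, QS, QT, QU, QV, RS, RT, RV, ST, SV, TU, TV, UV
  2-simplices (12): PRS, PRV, PST, PTU, PUV, QRS, QRT, QSV, QTU, QUV, RTV, STV

Hence C_0 ≅ Z^7, C_1 ≅ Z^18, C_2 ≅ Z^12.

∂_1: C_1 → C_0 sends each edge [p,q] (with p < q) to q − p. For instance
  ∂PT = T − P.
The resulting 7×18 matrix has rank 6, and its Smith normal form has invariant factors (1,1,1,1,1,1).

Boundary ∂_2: C_2 → C_1 acts by ∂[p,q,r] = [q,r] − [p,r] + [p,q]. For instance
  ∂RTV = TV − RV + RT,
  ∂QRT = RT − QT + QR.
The resulting 18×12 matrix has rank 12, and its Smith normal form has invariant factors (1,1,1,1,1,1,1,1,1,1,1,2).

Reading off H_k = ker ∂_k / im ∂_{k+1}:

  H_1: rank ker ∂_1 − rank ∂_2 = (18 − 6) − 12 = 0, and ∂_2 has invariant factor 2 > 1, so H_1 ≅ Z/2Z.

(K is a triangulation of the real projective plane RP^2.)

H_1 = Z/2Z.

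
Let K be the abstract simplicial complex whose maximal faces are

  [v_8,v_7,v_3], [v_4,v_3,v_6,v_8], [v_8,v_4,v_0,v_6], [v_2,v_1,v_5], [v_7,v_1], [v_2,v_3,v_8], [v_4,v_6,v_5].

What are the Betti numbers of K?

b_0 = 1, b_1 = 2, b_2 = 0, b_3 = 0.

K has 9 vertices, 19 edges, 11 triangles, 2 3-simplices.
rank ∂_0 = 0, rank ∂_1 = 8 ⇒ b_0 = 9 − 0 − 8 = 1; all invariant factors of ∂_1 are 1 so no torsion. So H_0 = Z.
rank ∂_1 = 8, rank ∂_2 = 9 ⇒ b_1 = 19 − 8 − 9 = 2; all invariant factors of ∂_2 are 1 so no torsion. So H_1 = Z^2.
rank ∂_2 = 9, rank ∂_3 = 2 ⇒ b_2 = 11 − 9 − 2 = 0; all invariant factors of ∂_3 are 1 so no torsion. So H_2 = 0.
rank ∂_3 = 2, rank ∂_4 = 0 ⇒ b_3 = 2 − 2 − 0 = 0. So H_3 = 0.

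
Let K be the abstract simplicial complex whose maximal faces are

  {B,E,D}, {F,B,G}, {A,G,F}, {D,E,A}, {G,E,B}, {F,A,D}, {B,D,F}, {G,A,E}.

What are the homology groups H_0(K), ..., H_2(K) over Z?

Order the vertices as A < B < D < E < F < G. Listing each simplex with vertices in this order, K has dimension 2 with simplices:

  0-simplices (6): A, B, D, E, F, G
  1-simplices (12): AD, AE, AF, AG, BD, BE, BF, BG, DE, DF, EG, FG
  2-simplices (8): ADE, ADF, AEG, AFG, BDE, BDF, BEG, BFG

Hence C_0 ≅ Z^6, C_1 ≅ Z^12, C_2 ≅ Z^8.

Boundary ∂_1: C_1 → C_0 maps an edge to its endpoints' difference, ∂[p,q] = q − p.
The 6×12 boundary matrix has rank 5 and Smith normal form diag(1,1,1,1,1).

∂_2: C_2 → C_1 sends each 2-simplex [p,q,r] to [q,r] − [p,r] + [p,q]. For instance
  ∂ADE = DE − AE + AD,
  ∂AEG = EG − AG + AE.
As a 12×8 matrix over Z this has rank 7, with invariant factors (1,1,1,1,1,1,1).

Computing H_k = (kernel of ∂_k) / (image of ∂_{k+1}):

  H_0: rank C_0 − rank ∂_1 = 6 − 5 = 1, and the invariant factors of ∂_1 are all 1, so H_0 = Z.
  H_1: rank ker ∂_1 − rank ∂_2 = (12 − 5) − 7 = 0, and the invariant factors of ∂_2 are all 1, so H_1 = 0.
  H_2: rank ker ∂_2 − rank ∂_3 = (8 − 7) − 0 = 1, and there is no ∂_3, so H_2 = Z.

As a check, the Euler characteristic is 6 − 12 + 8 = 2, which agrees with 1 − 0 + 1 = 2.

H_0 = Z,  H_1 = 0,  H_2 = Z.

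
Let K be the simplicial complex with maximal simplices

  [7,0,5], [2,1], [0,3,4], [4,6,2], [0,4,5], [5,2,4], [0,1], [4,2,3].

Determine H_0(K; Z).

K has 8 vertices, 14 edges, 6 triangles.
rank ∂_0 = 0, rank ∂_1 = 7 ⇒ b_0 = 8 − 0 − 7 = 1; all invariant factors of ∂_1 are 1 so no torsion. So H_0 = Z.

H_0 ≅ Z.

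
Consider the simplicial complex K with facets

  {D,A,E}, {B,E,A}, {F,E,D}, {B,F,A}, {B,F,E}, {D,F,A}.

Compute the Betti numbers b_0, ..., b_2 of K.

K has 5 vertices, 9 edges, 6 triangles.
rank ∂_0 = 0, rank ∂_1 = 4 ⇒ b_0 = 5 − 0 − 4 = 1; all invariant factors of ∂_1 are 1 so no torsion. So H_0 ≅ Z.
rank ∂_1 = 4, rank ∂_2 = 5 ⇒ b_1 = 9 − 4 − 5 = 0; all invariant factors of ∂_2 are 1 so no torsion. So H_1 ≅ 0.
rank ∂_2 = 5, rank ∂_3 = 0 ⇒ b_2 = 6 − 5 − 0 = 1. So H_2 ≅ Z.

b_0 = 1, b_1 = 0, b_2 = 1.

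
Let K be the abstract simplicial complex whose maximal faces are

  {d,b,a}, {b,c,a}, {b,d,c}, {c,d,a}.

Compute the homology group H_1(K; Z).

H_1 ≅ 0.

We work with the vertex ordering a < b < c < d. The simplices of K, each written with vertices in increasing order, are:

  0-simplices (4): a, b, c, d
  1-simplices (6): ab, ac, ad, bc, bd, cd
  2-simplices (4): abc, abd, acd, bcd

giving chain groups C_0 ≅ Z^4, C_1 ≅ Z^6, C_2 ≅ Z^4.

∂_1: C_1 → C_0 is given by ∂[p,q] = [q] − [p]. For instance
  ∂cd = d − c.
The 4×6 boundary matrix has rank 3 and Smith normal form diag(1,1,1).

The boundary map ∂_2: C_2 → C_1 sends each 2-simplex [p,q,r] to [q,r] − [p,r] + [p,q]. For instance
  ∂abc = bc − ac + ab,
  ∂acd = cd − ad + ac.
As a 6×4 matrix over Z this has rank 3, with invariant factors (1,1,1).

From H_k ≅ ker(∂_k) / im(∂_{k+1}) we obtain:

  H_1: rank ker ∂_1 − rank ∂_2 = (6 − 3) − 3 = 0, and the invariant factors of ∂_2 are all 1, so H_1 ≅ 0.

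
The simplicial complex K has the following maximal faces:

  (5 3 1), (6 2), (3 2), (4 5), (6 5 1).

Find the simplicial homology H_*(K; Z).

H_0 = Z,  H_1 = Z,  H_2 = 0.

Order the vertices as 1 < 2 < 3 < 4 < 5 < 6. Listing each simplex with vertices in this order, K has dimension 2 with simplices:

  0-simplices (6): [1], [2], [3], [4], [5], [6]
  1-simplices (8): [1,3], [1,5], [1,6], [2,3], [2,6], [3,5], [4,5], [5,6]
  2-simplices (2): [1,3,5], [1,5,6]

giving chain groups C_0 ≅ Z^6, C_1 ≅ Z^8, C_2 ≅ Z^2.

The boundary map ∂_1: C_1 → C_0 sends each edge [p,q] (with p < q) to q − p. For instance
  ∂[4,5] = [5] − [4].
The 6×8 boundary matrix has rank 5 and Smith normal form diag(1,1,1,1,1).

The boundary map ∂_2: C_2 → C_1 sends each 2-simplex [p,q,r] to [q,r] − [p,r] + [p,q]. For instance
  ∂[1,3,5] = [3,5] − [1,5] + [1,3],
  ∂[1,5,6] = [5,6] − [1,6] + [1,5].
As a 8×2 matrix over Z this has rank 2, with invariant factors (1,1).

From H_k ≅ ker(∂_k) / im(∂_{k+1}) we obtain:

  H_0: rank C_0 − rank ∂_1 = 6 − 5 = 1, and the invariant factors of ∂_1 are all 1, so H_0 ≅ Z.
  H_1: rank ker ∂_1 − rank ∂_2 = (8 − 5) − 2 = 1, and the invariant factors of ∂_2 are all 1, so H_1 ≅ Z.
  H_2: rank ker ∂_2 − rank ∂_3 = (2 − 2) − 0 = 0, and there is no ∂_3, so H_2 ≅ 0.

As a check, the Euler characteristic is 6 − 8 + 2 = 0, which agrees with 1 − 1 + 0 = 0.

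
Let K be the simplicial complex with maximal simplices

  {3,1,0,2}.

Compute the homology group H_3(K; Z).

We work with the vertex ordering 0 < 1 < 2 < 3. The simplices of K, each written with vertices in increasing order, are:

  0-simplices (4): [0], [1], [2], [3]
  1-simplices (6): [0,1], [0,2], [0,3], [1,2], [1,3], [2,3]
  2-simplices (4): [0,1,2], [0,1,3], [0,2,3], [1,2,3]
  3-simplices (1): [0,1,2,3]

Hence C_0 ≅ Z^4, C_1 ≅ Z^6, C_2 ≅ Z^4, C_3 ≅ Z^1.

The boundary map ∂_1: C_1 → C_0 sends each edge [p,q] (with p < q) to q − p. For instance
  ∂[1,2] = [2] − [1].
As a 4×6 matrix over Z this has rank 3, with invariant factors (1,1,1).

∂_2: C_2 → C_1 maps a triangle to the signed sum of its edges. For instance
  ∂[0,1,2] = [1,2] − [0,2] + [0,1],
  ∂[0,1,3] = [1,3] − [0,3] + [0,1].
The resulting 6×4 matrix has rank 3, and its Smith normal form has invariant factors (1,1,1).

∂_3: C_3 → C_2 sends each 3-simplex σ to the alternating sum Σ_i (−1)^i (σ with its i-th vertex removed). For instance
  ∂[0,1,2,3] = [1,2,3] − [0,2,3] + [0,1,3] − [0,1,2].
The 4×1 boundary matrix has rank 1 and Smith normal form diag(1).

Reading off H_k = ker ∂_k / im ∂_{k+1}:

  H_3: rank ker ∂_3 − rank ∂_4 = (1 − 1) − 0 = 0, and there is no ∂_4, so H_3 ≅ 0.

H_3 ≅ 0.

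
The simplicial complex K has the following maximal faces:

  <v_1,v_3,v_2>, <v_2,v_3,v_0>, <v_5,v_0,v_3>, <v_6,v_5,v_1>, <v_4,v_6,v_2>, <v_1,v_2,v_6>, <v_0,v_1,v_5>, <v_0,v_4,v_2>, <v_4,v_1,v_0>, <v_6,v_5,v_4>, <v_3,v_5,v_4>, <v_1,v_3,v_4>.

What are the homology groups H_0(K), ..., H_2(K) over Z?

Fix the vertex order v_0 < v_1 < v_2 < v_3 < v_4 < v_5 < v_6 and write every simplex with vertices in increasing order. Then dim K = 2 and the simplices of K are:

  0-simplices (7): [v_0], [v_1], [v_2], [v_3], [v_4], [v_5], [v_6]
  1-simplices (18): (18 of them)
  2-simplices (12): (12 of them)

giving chain groups C_0 ≅ Z^7, C_1 ≅ Z^18, C_2 ≅ Z^12.

∂_1: C_1 → C_0 maps an edge to its endpoints' difference, ∂[p,q] = q − p.
This gives a 7×18 integer matrix of rank 6; reducing to Smith normal form yields diagonal entries (1,1,1,1,1,1).

Boundary ∂_2: C_2 → C_1 maps a triangle to the signed sum of its edges. For instance
  ∂[v_1,v_3,v_4] = [v_3,v_4] − [v_1,v_4] + [v_1,v_3],
  ∂[v_0,v_2,v_3] = [v_2,v_3] − [v_0,v_3] + [v_0,v_2].
The resulting 18×12 matrix has rank 12, and its Smith normal form has invariant factors (1,1,1,1,1,1,1,1,1,1,1,2).

From H_k ≅ ker(∂_k) / im(∂_{k+1}) we obtain:

  H_0: rank C_0 − rank ∂_1 = 7 − 6 = 1, and the invariant factors of ∂_1 are all 1, so H_0 ≅ Z.
  H_1: rank ker ∂_1 − rank ∂_2 = (18 − 6) − 12 = 0, and ∂_2 has invariant factor 2 > 1, so H_1 ≅ Z/2.
  H_2: rank ker ∂_2 − rank ∂_3 = (12 − 12) − 0 = 0, and there is no ∂_3, so H_2 ≅ 0.

As a check, the Euler characteristic is 7 − 18 + 12 = 1, which agrees with 1 − 0 + 0 = 1.

H_0 ≅ Z,  H_1 ≅ Z/2,  H_2 = 0.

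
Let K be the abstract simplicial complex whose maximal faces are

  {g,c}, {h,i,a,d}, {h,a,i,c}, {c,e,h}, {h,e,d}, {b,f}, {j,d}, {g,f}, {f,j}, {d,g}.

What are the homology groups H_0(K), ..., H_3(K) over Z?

H_0 ≅ Z,  H_1 ≅ Z^2,  H_2 = 0,  H_3 = 0.

Take the total order a < b < c < d < e < f < g < h < i < j on the vertex set. Then K (dimension 3) consists of the simplices:

  0-simplices (10): a, b, c, d, e, f, g, h, i, j
  1-simplices (18): ac, ad, ah, ai, bf, ce, cg, ch, ci, de, dg, dh, di, dj, eh, fg, fj, hi
  2-simplices (9): ach, aci, adh, adi, ahi, ceh, chi, deh, dhi
  3-simplices (2): achi, adhi

Hence C_0 ≅ Z^10, C_1 ≅ Z^18, C_2 ≅ Z^9, C_3 ≅ Z^2.

The boundary map ∂_1: C_1 → C_0 is given by ∂[p,q] = [q] − [p].
As a 10×18 matrix over Z this has rank 9, with invariant factors (1,1,1,1,1,1,1,1,1).

Boundary ∂_2: C_2 → C_1 acts by ∂[p,q,r] = [q,r] − [p,r] + [p,q]. For instance
  ∂ach = ch − ah + ac,
  ∂deh = eh − dh + de.
The 18×9 boundary matrix has rank 7 and Smith normal form diag(1,1,1,1,1,1,1).

The boundary map ∂_3: C_3 → C_2 sends each 3-simplex σ to the alternating sum Σ_i (−1)^i (σ with its i-th vertex removed). For instance
  ∂achi = chi − ahi + aci − ach,
  ∂adhi = dhi − ahi + adi − adh.
This gives a 9×2 integer matrix of rank 2; reducing to Smith normal form yields diagonal entries (1,1).

Reading off H_k = ker ∂_k / im ∂_{k+1}:

  H_0: rank C_0 − rank ∂_1 = 10 − 9 = 1, and the invariant factors of ∂_1 are all 1, so H_0 = Z.
  H_1: rank ker ∂_1 − rank ∂_2 = (18 − 9) − 7 = 2, and the invariant factors of ∂_2 are all 1, so H_1 = Z^2.
  H_2: rank ker ∂_2 − rank ∂_3 = (9 − 7) − 2 = 0, and the invariant factors of ∂_3 are all 1, so H_2 = 0.
  H_3: rank ker ∂_3 − rank ∂_4 = (2 − 2) − 0 = 0, and there is no ∂_4, so H_3 = 0.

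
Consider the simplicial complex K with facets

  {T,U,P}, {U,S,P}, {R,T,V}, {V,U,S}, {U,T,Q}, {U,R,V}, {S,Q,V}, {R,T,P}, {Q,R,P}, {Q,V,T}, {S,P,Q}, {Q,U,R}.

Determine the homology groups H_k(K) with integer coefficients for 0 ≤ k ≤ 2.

H_0 ≅ Z,  H_1 ≅ Z/2,  H_2 = 0.

Order the vertices as P < Q < R < S < T < U < V. Listing each simplex with vertices in this order, K has dimension 2 with simplices:

  0-simplices (7): P, Q, R, S, T, U, V
  1-simplices (18): PQ, PR, PS, PT, PU, QR, QS, QT, QU, QV, RT, RU, RV, SU, SV, TU, TV, UV
  2-simplices (12): PQR, PQS, PRT, PSU, PTU, QRU, QSV, QTU, QTV, RTV, RUV, SUV

giving chain groups C_0 ≅ Z^7, C_1 ≅ Z^18, C_2 ≅ Z^12.

∂_1: C_1 → C_0 sends each edge [p,q] (with p < q) to q − p. For instance
  ∂RU = U − R.
The resulting 7×18 matrix has rank 6, and its Smith normal form has invariant factors (1,1,1,1,1,1).

The boundary map ∂_2: C_2 → C_1 sends each 2-simplex [p,q,r] to [q,r] − [p,r] + [p,q]. For instance
  ∂QSV = SV − QV + QS,
  ∂QTV = TV − QV + QT.
The 18×12 boundary matrix has rank 12 and Smith normal form diag(1,1,1,1,1,1,1,1,1,1,1,2).

Now H_k = ker ∂_k / im ∂_{k+1}, so:

  H_0: rank C_0 − rank ∂_1 = 7 − 6 = 1, and the invariant factors of ∂_1 are all 1, so H_0 ≅ Z.
  H_1: rank ker ∂_1 − rank ∂_2 = (18 − 6) − 12 = 0, and ∂_2 has invariant factor 2 > 1, so H_1 ≅ Z/2.
  H_2: rank ker ∂_2 − rank ∂_3 = (12 − 12) − 0 = 0, and there is no ∂_3, so H_2 ≅ 0.

(K is a triangulation of the real projective plane RP^2.)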